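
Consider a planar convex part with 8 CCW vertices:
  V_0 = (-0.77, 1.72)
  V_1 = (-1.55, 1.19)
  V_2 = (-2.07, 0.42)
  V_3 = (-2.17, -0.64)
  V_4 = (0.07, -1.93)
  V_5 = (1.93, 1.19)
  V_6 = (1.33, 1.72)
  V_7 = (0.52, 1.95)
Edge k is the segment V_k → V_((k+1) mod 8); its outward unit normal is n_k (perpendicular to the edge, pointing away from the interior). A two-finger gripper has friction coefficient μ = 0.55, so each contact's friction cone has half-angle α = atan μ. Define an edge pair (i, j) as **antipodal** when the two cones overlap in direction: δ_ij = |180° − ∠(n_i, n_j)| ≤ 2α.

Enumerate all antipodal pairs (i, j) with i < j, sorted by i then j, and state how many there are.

α = atan 0.55 = 28.81°;  2α = 57.62°
n_0 = (-0.5620, +0.8271)
n_1 = (-0.8287, +0.5597)
n_2 = (-0.9956, +0.0939)
n_3 = (-0.4991, -0.8666)
n_4 = (+0.8589, -0.5121)
n_5 = (+0.6620, +0.7495)
n_6 = (+0.2732, +0.9620)
n_7 = (-0.1755, +0.9845)
  (0,1): δ = 158.23°  ·
  (0,2): δ = 129.58°  ·
  (0,3): δ = 64.13°  ·
  (0,4): δ = 25.00°  ✓
  (0,5): δ = 104.35°  ·
  (0,6): δ = 129.95°  ·
  (0,7): δ = 155.91°  ·
  (1,2): δ = 151.36°  ·
  (1,3): δ = 85.91°  ·
  (1,4): δ = 3.23°  ✓
  (1,5): δ = 82.58°  ·
  (1,6): δ = 108.18°  ·
  (1,7): δ = 134.14°  ·
  (2,3): δ = 114.55°  ·
  (2,4): δ = 25.41°  ✓
  (2,5): δ = 53.93°  ✓
  (2,6): δ = 79.54°  ·
  (2,7): δ = 105.50°  ·
  (3,4): δ = 90.86°  ·
  (3,5): δ = 11.52°  ✓
  (3,6): δ = 14.09°  ✓
  (3,7): δ = 40.05°  ✓
  (4,5): δ = 100.65°  ·
  (4,6): δ = 75.05°  ·
  (4,7): δ = 49.09°  ✓
  (5,6): δ = 154.40°  ·
  (5,7): δ = 128.44°  ·
  (6,7): δ = 154.04°  ·
antipodal pairs: 8

count = 8; pairs: (0,4), (1,4), (2,4), (2,5), (3,5), (3,6), (3,7), (4,7)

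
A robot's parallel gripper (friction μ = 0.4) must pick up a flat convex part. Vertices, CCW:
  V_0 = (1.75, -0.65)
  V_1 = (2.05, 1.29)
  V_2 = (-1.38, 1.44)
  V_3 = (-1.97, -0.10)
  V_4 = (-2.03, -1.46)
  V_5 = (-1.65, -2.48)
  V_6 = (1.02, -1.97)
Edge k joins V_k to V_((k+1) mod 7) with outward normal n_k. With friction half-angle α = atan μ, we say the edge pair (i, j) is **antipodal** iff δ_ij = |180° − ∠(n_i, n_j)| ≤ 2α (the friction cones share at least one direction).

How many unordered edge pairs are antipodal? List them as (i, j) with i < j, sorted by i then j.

α = atan 0.4 = 21.80°;  2α = 43.60°
n_0 = (+0.9883, -0.1528)
n_1 = (+0.0437, +0.9990)
n_2 = (-0.9338, +0.3578)
n_3 = (-0.9990, +0.0441)
n_4 = (-0.9371, -0.3491)
n_5 = (+0.1876, -0.9822)
n_6 = (+0.8751, -0.4840)
  (0,1): δ = 83.71°  ·
  (0,2): δ = 12.17°  ✓
  (0,3): δ = 6.26°  ✓
  (0,4): δ = 29.22°  ✓
  (0,5): δ = 109.60°  ·
  (0,6): δ = 159.85°  ·
  (1,2): δ = 108.46°  ·
  (1,3): δ = 90.02°  ·
  (1,4): δ = 67.06°  ·
  (1,5): δ = 13.32°  ✓
  (1,6): δ = 63.56°  ·
  (2,3): δ = 161.56°  ·
  (2,4): δ = 138.60°  ·
  (2,5): δ = 58.22°  ·
  (2,6): δ = 7.98°  ✓
  (3,4): δ = 157.04°  ·
  (3,5): δ = 76.66°  ·
  (3,6): δ = 26.42°  ✓
  (4,5): δ = 99.62°  ·
  (4,6): δ = 49.38°  ·
  (5,6): δ = 129.76°  ·
antipodal pairs: 6

count = 6; pairs: (0,2), (0,3), (0,4), (1,5), (2,6), (3,6)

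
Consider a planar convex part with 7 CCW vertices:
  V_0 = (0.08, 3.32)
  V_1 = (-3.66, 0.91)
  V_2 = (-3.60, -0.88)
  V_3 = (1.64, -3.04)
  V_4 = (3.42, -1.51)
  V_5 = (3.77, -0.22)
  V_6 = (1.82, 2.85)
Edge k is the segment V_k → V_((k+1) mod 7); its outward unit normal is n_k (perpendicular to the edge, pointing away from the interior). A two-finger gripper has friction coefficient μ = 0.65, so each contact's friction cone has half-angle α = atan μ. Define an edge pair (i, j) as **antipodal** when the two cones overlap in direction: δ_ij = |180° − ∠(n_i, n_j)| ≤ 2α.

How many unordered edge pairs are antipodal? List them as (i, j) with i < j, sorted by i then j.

α = atan 0.65 = 33.02°;  2α = 66.05°
n_0 = (-0.5417, +0.8406)
n_1 = (-0.9994, -0.0335)
n_2 = (-0.3811, -0.9245)
n_3 = (+0.6518, -0.7584)
n_4 = (+0.9651, -0.2619)
n_5 = (+0.8441, +0.5362)
n_6 = (+0.2608, +0.9654)
  (0,1): δ = 120.88°  ·
  (0,2): δ = 55.20°  ✓
  (0,3): δ = 7.88°  ✓
  (0,4): δ = 42.02°  ✓
  (0,5): δ = 89.63°  ·
  (0,6): δ = 132.09°  ·
  (1,2): δ = 114.32°  ·
  (1,3): δ = 51.24°  ✓
  (1,4): δ = 17.10°  ✓
  (1,5): δ = 30.50°  ✓
  (1,6): δ = 72.96°  ·
  (2,3): δ = 116.92°  ·
  (2,4): δ = 82.78°  ·
  (2,5): δ = 35.18°  ✓
  (2,6): δ = 7.29°  ✓
  (3,4): δ = 145.86°  ·
  (3,5): δ = 98.26°  ·
  (3,6): δ = 55.80°  ✓
  (4,5): δ = 132.40°  ·
  (4,6): δ = 89.94°  ·
  (5,6): δ = 137.54°  ·
antipodal pairs: 9

count = 9; pairs: (0,2), (0,3), (0,4), (1,3), (1,4), (1,5), (2,5), (2,6), (3,6)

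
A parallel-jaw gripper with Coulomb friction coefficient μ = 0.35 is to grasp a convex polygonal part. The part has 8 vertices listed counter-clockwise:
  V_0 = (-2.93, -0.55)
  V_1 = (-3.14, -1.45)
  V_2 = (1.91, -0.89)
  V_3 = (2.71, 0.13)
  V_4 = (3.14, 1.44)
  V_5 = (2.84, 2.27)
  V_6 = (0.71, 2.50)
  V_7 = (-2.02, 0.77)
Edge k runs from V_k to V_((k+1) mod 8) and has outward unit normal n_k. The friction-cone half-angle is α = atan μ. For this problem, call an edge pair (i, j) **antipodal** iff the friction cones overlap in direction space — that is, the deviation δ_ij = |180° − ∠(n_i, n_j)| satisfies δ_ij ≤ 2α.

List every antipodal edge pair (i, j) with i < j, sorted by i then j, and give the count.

count = 8; pairs: (0,2), (0,3), (0,4), (1,5), (1,6), (2,6), (2,7), (3,7)

α = atan 0.35 = 19.29°;  2α = 38.58°
n_0 = (-0.9738, +0.2272)
n_1 = (+0.1102, -0.9939)
n_2 = (+0.7869, -0.6171)
n_3 = (+0.9501, -0.3119)
n_4 = (+0.9405, +0.3399)
n_5 = (+0.1074, +0.9942)
n_6 = (-0.5353, +0.8447)
n_7 = (-0.8233, +0.5676)
  (0,1): δ = 70.54°  ·
  (0,2): δ = 24.97°  ✓
  (0,3): δ = 5.04°  ✓
  (0,4): δ = 33.01°  ✓
  (0,5): δ = 96.97°  ·
  (0,6): δ = 135.50°  ·
  (0,7): δ = 158.55°  ·
  (1,2): δ = 134.44°  ·
  (1,3): δ = 114.50°  ·
  (1,4): δ = 76.46°  ·
  (1,5): δ = 12.49°  ✓
  (1,6): δ = 26.03°  ✓
  (1,7): δ = 49.09°  ·
  (2,3): δ = 160.06°  ·
  (2,4): δ = 122.02°  ·
  (2,5): δ = 58.06°  ·
  (2,6): δ = 19.53°  ✓
  (2,7): δ = 3.53°  ✓
  (3,4): δ = 141.96°  ·
  (3,5): δ = 77.99°  ·
  (3,6): δ = 39.47°  ·
  (3,7): δ = 16.41°  ✓
  (4,5): δ = 116.04°  ·
  (4,6): δ = 77.51°  ·
  (4,7): δ = 54.45°  ·
  (5,6): δ = 141.47°  ·
  (5,7): δ = 118.42°  ·
  (6,7): δ = 156.94°  ·
antipodal pairs: 8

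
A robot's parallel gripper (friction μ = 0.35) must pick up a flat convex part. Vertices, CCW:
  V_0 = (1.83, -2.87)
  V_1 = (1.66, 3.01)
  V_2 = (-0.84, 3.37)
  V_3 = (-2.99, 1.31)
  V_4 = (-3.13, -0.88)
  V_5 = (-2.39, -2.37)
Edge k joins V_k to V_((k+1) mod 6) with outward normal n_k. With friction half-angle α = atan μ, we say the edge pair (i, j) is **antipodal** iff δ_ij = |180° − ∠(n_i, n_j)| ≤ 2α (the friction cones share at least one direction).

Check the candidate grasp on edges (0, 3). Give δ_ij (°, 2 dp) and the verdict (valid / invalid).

α = atan 0.35 = 19.29°;  2α = 38.58°
edge 0: e_0 = (-0.17, +5.88);  n_0 = (+0.9996, +0.0289)
edge 3: e_3 = (-0.14, -2.19);  n_3 = (-0.9980, +0.0638)
∠(n_0, n_3) = 174.69°
δ = |180° − 174.69°| = 5.31°
5.31° ≤ 2α = 38.58°  →  valid

δ = 5.31°, valid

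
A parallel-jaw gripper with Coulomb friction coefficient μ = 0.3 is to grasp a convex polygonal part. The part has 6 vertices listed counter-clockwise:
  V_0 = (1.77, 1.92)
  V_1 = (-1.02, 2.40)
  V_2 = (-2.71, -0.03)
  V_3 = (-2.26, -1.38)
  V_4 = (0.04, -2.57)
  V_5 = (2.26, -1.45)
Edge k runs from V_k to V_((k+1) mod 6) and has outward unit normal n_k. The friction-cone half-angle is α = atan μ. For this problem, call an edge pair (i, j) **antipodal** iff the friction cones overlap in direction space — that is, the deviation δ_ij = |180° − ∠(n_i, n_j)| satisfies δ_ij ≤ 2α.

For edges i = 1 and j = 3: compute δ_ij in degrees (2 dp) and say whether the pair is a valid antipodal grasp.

α = atan 0.3 = 16.70°;  2α = 33.40°
edge 1: e_1 = (-1.69, -2.43);  n_1 = (-0.8210, +0.5710)
edge 3: e_3 = (+2.30, -1.19);  n_3 = (-0.4595, -0.8882)
∠(n_1, n_3) = 97.46°
δ = |180° − 97.46°| = 82.54°
82.54° > 2α = 33.40°  →  invalid

δ = 82.54°, invalid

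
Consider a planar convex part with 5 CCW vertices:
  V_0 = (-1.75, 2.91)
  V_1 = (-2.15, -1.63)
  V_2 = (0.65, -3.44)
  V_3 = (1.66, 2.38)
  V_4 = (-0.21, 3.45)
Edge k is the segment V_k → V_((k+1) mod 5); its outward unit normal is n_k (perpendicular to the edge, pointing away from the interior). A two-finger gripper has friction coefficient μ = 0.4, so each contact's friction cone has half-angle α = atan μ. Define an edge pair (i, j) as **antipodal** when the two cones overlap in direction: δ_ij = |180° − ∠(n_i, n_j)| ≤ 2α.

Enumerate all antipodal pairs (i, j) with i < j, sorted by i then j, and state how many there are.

count = 2; pairs: (0,2), (1,3)

α = atan 0.4 = 21.80°;  2α = 43.60°
n_0 = (-0.9961, +0.0878)
n_1 = (-0.5429, -0.8398)
n_2 = (+0.9853, -0.1710)
n_3 = (+0.4966, +0.8680)
n_4 = (-0.3309, +0.9437)
  (0,1): δ = 117.84°  ·
  (0,2): δ = 4.81°  ✓
  (0,3): δ = 65.26°  ·
  (0,4): δ = 114.36°  ·
  (1,2): δ = 66.97°  ·
  (1,3): δ = 3.10°  ✓
  (1,4): δ = 52.20°  ·
  (2,3): δ = 109.93°  ·
  (2,4): δ = 60.83°  ·
  (3,4): δ = 130.90°  ·
antipodal pairs: 2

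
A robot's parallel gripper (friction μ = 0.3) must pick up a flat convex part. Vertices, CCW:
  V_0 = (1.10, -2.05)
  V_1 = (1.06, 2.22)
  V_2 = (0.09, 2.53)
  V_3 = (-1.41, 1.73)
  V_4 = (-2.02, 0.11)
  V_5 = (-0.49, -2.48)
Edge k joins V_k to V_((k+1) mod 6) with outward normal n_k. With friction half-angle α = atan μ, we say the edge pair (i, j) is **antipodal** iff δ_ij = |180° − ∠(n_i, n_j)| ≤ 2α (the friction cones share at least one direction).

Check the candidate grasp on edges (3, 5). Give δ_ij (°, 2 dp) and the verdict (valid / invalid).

δ = 54.23°, invalid

α = atan 0.3 = 16.70°;  2α = 33.40°
edge 3: e_3 = (-0.61, -1.62);  n_3 = (-0.9359, +0.3524)
edge 5: e_5 = (+1.59, +0.43);  n_5 = (+0.2611, -0.9653)
∠(n_3, n_5) = 125.77°
δ = |180° − 125.77°| = 54.23°
54.23° > 2α = 33.40°  →  invalid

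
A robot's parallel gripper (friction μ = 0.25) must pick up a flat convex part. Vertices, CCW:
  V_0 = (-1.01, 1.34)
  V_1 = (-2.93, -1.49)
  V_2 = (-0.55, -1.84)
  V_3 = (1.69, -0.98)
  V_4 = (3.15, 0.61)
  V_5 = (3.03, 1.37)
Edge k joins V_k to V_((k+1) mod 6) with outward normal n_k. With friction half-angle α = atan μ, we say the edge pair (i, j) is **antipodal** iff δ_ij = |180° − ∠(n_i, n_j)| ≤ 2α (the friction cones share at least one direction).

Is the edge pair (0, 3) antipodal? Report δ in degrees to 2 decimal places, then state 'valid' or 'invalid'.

α = atan 0.25 = 14.04°;  2α = 28.07°
edge 0: e_0 = (-1.92, -2.83);  n_0 = (-0.8275, +0.5614)
edge 3: e_3 = (+1.46, +1.59);  n_3 = (+0.7366, -0.6764)
∠(n_0, n_3) = 171.60°
δ = |180° − 171.60°| = 8.40°
8.40° ≤ 2α = 28.07°  →  valid

δ = 8.40°, valid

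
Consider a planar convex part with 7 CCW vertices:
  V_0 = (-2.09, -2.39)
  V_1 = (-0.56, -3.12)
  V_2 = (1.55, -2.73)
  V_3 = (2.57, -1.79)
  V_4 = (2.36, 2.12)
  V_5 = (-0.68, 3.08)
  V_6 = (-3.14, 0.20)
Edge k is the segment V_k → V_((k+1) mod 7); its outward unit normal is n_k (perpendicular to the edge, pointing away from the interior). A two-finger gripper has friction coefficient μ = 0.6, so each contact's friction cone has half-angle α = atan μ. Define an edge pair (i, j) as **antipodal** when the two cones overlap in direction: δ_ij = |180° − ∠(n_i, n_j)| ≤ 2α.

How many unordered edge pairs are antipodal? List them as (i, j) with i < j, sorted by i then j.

α = atan 0.6 = 30.96°;  2α = 61.93°
n_0 = (-0.4306, -0.9025)
n_1 = (+0.1818, -0.9833)
n_2 = (+0.6777, -0.7354)
n_3 = (+0.9986, +0.0536)
n_4 = (+0.3011, +0.9536)
n_5 = (-0.7604, +0.6495)
n_6 = (-0.9267, -0.3757)
  (0,1): δ = 144.02°  ·
  (0,2): δ = 111.83°  ·
  (0,3): δ = 61.42°  ✓
  (0,4): δ = 7.98°  ✓
  (0,5): δ = 75.00°  ·
  (0,6): δ = 137.57°  ·
  (1,2): δ = 147.81°  ·
  (1,3): δ = 97.40°  ·
  (1,4): δ = 28.00°  ✓
  (1,5): δ = 39.03°  ✓
  (1,6): δ = 101.60°  ·
  (2,3): δ = 129.59°  ·
  (2,4): δ = 60.19°  ✓
  (2,5): δ = 6.83°  ✓
  (2,6): δ = 69.41°  ·
  (3,4): δ = 110.60°  ·
  (3,5): δ = 43.58°  ✓
  (3,6): δ = 18.99°  ✓
  (4,5): δ = 112.98°  ·
  (4,6): δ = 50.41°  ✓
  (5,6): δ = 117.43°  ·
antipodal pairs: 9

count = 9; pairs: (0,3), (0,4), (1,4), (1,5), (2,4), (2,5), (3,5), (3,6), (4,6)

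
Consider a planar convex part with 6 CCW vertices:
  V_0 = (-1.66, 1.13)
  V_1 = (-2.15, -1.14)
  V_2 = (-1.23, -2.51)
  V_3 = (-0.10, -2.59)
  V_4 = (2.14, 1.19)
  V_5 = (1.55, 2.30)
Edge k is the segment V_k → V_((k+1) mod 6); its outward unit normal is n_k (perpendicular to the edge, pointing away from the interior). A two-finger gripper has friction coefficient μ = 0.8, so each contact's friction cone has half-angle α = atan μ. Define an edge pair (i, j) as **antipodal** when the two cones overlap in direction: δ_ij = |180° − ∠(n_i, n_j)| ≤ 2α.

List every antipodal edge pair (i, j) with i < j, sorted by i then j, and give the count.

α = atan 0.8 = 38.66°;  2α = 77.32°
n_0 = (-0.9775, +0.2110)
n_1 = (-0.8302, -0.5575)
n_2 = (-0.0706, -0.9975)
n_3 = (+0.8603, -0.5098)
n_4 = (+0.8830, +0.4693)
n_5 = (-0.3424, +0.9395)
  (0,1): δ = 133.94°  ·
  (0,2): δ = 81.87°  ·
  (0,3): δ = 18.47°  ✓
  (0,4): δ = 40.17°  ✓
  (0,5): δ = 122.21°  ·
  (1,2): δ = 127.93°  ·
  (1,3): δ = 64.53°  ✓
  (1,4): δ = 5.89°  ✓
  (1,5): δ = 76.14°  ✓
  (2,3): δ = 116.60°  ·
  (2,4): δ = 57.96°  ✓
  (2,5): δ = 24.08°  ✓
  (3,4): δ = 121.36°  ·
  (3,5): δ = 39.32°  ✓
  (4,5): δ = 97.97°  ·
antipodal pairs: 8

count = 8; pairs: (0,3), (0,4), (1,3), (1,4), (1,5), (2,4), (2,5), (3,5)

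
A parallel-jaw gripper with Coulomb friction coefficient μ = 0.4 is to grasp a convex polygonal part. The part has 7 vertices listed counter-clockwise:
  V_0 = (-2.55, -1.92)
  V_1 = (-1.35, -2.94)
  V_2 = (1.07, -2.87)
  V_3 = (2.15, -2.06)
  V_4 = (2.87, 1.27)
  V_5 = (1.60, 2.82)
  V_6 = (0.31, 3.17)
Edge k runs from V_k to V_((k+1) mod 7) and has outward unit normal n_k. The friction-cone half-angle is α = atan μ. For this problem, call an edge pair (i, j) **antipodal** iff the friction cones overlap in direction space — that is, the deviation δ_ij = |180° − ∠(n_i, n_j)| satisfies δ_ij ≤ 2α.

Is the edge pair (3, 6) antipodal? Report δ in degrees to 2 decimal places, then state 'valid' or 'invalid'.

δ = 17.13°, valid

α = atan 0.4 = 21.80°;  2α = 43.60°
edge 3: e_3 = (+0.72, +3.33);  n_3 = (+0.9774, -0.2113)
edge 6: e_6 = (-2.86, -5.09);  n_6 = (-0.8718, +0.4899)
∠(n_3, n_6) = 162.87°
δ = |180° − 162.87°| = 17.13°
17.13° ≤ 2α = 43.60°  →  valid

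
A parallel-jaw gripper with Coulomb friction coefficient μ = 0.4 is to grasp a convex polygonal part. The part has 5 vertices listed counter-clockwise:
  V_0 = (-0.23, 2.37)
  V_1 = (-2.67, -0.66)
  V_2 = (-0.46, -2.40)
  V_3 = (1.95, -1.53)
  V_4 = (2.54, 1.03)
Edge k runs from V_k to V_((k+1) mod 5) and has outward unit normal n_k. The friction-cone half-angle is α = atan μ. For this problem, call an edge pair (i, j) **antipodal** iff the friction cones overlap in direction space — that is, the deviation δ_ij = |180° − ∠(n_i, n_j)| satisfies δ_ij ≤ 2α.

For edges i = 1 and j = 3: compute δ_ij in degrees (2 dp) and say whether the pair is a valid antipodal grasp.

δ = 64.76°, invalid

α = atan 0.4 = 21.80°;  2α = 43.60°
edge 1: e_1 = (+2.21, -1.74);  n_1 = (-0.6186, -0.7857)
edge 3: e_3 = (+0.59, +2.56);  n_3 = (+0.9745, -0.2246)
∠(n_1, n_3) = 115.24°
δ = |180° − 115.24°| = 64.76°
64.76° > 2α = 43.60°  →  invalid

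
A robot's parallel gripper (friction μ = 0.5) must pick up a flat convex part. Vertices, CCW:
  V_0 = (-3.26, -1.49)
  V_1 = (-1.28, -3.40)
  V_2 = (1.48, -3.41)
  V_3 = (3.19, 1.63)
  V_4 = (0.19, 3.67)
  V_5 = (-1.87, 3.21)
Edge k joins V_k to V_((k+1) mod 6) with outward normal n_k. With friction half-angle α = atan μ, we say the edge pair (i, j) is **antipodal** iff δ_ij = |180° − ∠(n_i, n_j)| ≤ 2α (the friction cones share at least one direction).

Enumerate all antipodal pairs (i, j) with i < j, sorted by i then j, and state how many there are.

α = atan 0.5 = 26.57°;  2α = 53.13°
n_0 = (-0.6943, -0.7197)
n_1 = (-0.0036, -1.0000)
n_2 = (+0.9470, -0.3213)
n_3 = (+0.5623, +0.8269)
n_4 = (-0.2179, +0.9760)
n_5 = (-0.9589, +0.2836)
  (0,1): δ = 136.24°  ·
  (0,2): δ = 64.77°  ·
  (0,3): δ = 9.75°  ✓
  (0,4): δ = 56.56°  ·
  (0,5): δ = 117.49°  ·
  (1,2): δ = 108.53°  ·
  (1,3): δ = 34.01°  ✓
  (1,4): δ = 12.80°  ✓
  (1,5): δ = 73.73°  ·
  (2,3): δ = 105.47°  ·
  (2,4): δ = 58.67°  ·
  (2,5): δ = 2.27°  ✓
  (3,4): δ = 133.20°  ·
  (3,5): δ = 72.26°  ·
  (4,5): δ = 119.06°  ·
antipodal pairs: 4

count = 4; pairs: (0,3), (1,3), (1,4), (2,5)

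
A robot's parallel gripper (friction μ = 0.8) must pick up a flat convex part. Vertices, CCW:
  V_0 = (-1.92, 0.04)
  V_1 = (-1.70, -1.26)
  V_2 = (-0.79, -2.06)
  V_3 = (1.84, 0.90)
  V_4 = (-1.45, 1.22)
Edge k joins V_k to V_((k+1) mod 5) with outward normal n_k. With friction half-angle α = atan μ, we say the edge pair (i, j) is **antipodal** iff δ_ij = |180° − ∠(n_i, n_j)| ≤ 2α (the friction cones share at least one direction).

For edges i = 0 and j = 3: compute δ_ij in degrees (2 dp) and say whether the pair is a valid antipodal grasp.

α = atan 0.8 = 38.66°;  2α = 77.32°
edge 0: e_0 = (+0.22, -1.30);  n_0 = (-0.9860, -0.1669)
edge 3: e_3 = (-3.29, +0.32);  n_3 = (+0.0968, +0.9953)
∠(n_0, n_3) = 105.16°
δ = |180° − 105.16°| = 74.84°
74.84° ≤ 2α = 77.32°  →  valid

δ = 74.84°, valid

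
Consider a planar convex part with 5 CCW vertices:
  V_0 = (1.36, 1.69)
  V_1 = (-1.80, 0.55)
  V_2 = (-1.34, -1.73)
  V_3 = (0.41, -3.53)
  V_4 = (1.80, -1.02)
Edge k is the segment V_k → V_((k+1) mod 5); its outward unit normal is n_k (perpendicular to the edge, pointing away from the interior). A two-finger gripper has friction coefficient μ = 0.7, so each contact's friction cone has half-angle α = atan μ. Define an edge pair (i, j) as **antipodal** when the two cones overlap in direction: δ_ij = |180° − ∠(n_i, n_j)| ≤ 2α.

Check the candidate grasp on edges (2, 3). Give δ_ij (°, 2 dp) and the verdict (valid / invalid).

α = atan 0.7 = 34.99°;  2α = 69.98°
edge 2: e_2 = (+1.75, -1.80);  n_2 = (-0.7170, -0.6971)
edge 3: e_3 = (+1.39, +2.51);  n_3 = (+0.8748, -0.4845)
∠(n_2, n_3) = 106.83°
δ = |180° − 106.83°| = 73.17°
73.17° > 2α = 69.98°  →  invalid

δ = 73.17°, invalid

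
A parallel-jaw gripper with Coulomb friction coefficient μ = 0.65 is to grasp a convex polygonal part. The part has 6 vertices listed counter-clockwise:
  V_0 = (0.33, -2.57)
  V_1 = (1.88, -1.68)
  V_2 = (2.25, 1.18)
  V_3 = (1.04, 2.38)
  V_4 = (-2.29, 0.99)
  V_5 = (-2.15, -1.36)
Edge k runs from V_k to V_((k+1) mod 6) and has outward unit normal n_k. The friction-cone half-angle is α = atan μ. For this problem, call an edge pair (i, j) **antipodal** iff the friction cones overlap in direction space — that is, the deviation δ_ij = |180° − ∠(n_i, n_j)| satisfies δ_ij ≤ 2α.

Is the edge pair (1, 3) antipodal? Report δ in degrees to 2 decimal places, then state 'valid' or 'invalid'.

α = atan 0.65 = 33.02°;  2α = 66.05°
edge 1: e_1 = (+0.37, +2.86);  n_1 = (+0.9917, -0.1283)
edge 3: e_3 = (-3.33, -1.39);  n_3 = (-0.3852, +0.9228)
∠(n_1, n_3) = 120.03°
δ = |180° − 120.03°| = 59.97°
59.97° ≤ 2α = 66.05°  →  valid

δ = 59.97°, valid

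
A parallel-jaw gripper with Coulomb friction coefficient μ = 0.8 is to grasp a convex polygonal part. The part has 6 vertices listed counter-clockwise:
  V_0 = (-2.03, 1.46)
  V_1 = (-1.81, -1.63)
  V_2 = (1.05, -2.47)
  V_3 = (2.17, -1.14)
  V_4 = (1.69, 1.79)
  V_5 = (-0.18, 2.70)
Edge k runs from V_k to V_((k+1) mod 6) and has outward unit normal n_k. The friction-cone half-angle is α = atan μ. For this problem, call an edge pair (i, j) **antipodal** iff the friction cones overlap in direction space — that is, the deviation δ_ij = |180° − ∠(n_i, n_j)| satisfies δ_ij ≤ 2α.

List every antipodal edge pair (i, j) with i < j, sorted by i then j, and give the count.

count = 9; pairs: (0,2), (0,3), (0,4), (1,3), (1,4), (1,5), (2,4), (2,5), (3,5)

α = atan 0.8 = 38.66°;  2α = 77.32°
n_0 = (-0.9975, -0.0710)
n_1 = (-0.2818, -0.9595)
n_2 = (+0.7649, -0.6441)
n_3 = (+0.9868, +0.1617)
n_4 = (+0.4376, +0.8992)
n_5 = (-0.5568, +0.8307)
  (0,1): δ = 110.44°  ·
  (0,2): δ = 44.17°  ✓
  (0,3): δ = 5.23°  ✓
  (0,4): δ = 59.98°  ✓
  (0,5): δ = 119.76°  ·
  (1,2): δ = 113.73°  ·
  (1,3): δ = 64.33°  ✓
  (1,4): δ = 9.58°  ✓
  (1,5): δ = 50.20°  ✓
  (2,3): δ = 130.60°  ·
  (2,4): δ = 75.85°  ✓
  (2,5): δ = 16.07°  ✓
  (3,4): δ = 125.25°  ·
  (3,5): δ = 65.47°  ✓
  (4,5): δ = 120.22°  ·
antipodal pairs: 9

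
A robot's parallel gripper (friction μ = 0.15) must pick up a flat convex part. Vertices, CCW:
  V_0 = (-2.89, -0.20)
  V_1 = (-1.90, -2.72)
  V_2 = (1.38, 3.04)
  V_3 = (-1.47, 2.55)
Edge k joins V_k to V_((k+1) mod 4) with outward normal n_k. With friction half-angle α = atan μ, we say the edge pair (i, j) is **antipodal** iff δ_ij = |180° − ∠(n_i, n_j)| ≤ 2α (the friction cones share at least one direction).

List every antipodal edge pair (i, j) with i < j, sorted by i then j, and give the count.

count = 1; pairs: (1,3)

α = atan 0.15 = 8.53°;  2α = 17.06°
n_0 = (-0.9308, -0.3657)
n_1 = (+0.8690, -0.4948)
n_2 = (-0.1694, +0.9855)
n_3 = (-0.8885, +0.4588)
  (0,1): δ = 51.11°  ·
  (0,2): δ = 78.31°  ·
  (0,3): δ = 131.24°  ·
  (1,2): δ = 50.59°  ·
  (1,3): δ = 2.35°  ✓
  (2,3): δ = 127.07°  ·
antipodal pairs: 1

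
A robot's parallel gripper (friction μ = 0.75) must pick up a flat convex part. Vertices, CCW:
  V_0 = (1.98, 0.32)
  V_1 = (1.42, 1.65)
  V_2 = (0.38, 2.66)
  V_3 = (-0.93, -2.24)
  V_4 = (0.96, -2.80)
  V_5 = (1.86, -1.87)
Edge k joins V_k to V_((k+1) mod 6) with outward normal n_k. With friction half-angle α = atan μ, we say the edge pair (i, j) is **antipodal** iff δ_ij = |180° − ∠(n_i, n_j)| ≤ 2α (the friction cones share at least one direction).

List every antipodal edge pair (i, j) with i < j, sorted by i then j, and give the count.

α = atan 0.75 = 36.87°;  2α = 73.74°
n_0 = (+0.9216, +0.3881)
n_1 = (+0.6967, +0.7174)
n_2 = (-0.9661, +0.2583)
n_3 = (-0.2841, -0.9588)
n_4 = (+0.7186, -0.6954)
n_5 = (+0.9985, -0.0547)
  (0,1): δ = 157.00°  ·
  (0,2): δ = 37.80°  ✓
  (0,3): δ = 50.66°  ✓
  (0,4): δ = 113.11°  ·
  (0,5): δ = 154.03°  ·
  (1,2): δ = 60.81°  ✓
  (1,3): δ = 27.66°  ✓
  (1,4): δ = 90.10°  ·
  (1,5): δ = 131.03°  ·
  (2,3): δ = 91.54°  ·
  (2,4): δ = 29.09°  ✓
  (2,5): δ = 11.83°  ✓
  (3,4): δ = 117.56°  ·
  (3,5): δ = 76.63°  ·
  (4,5): δ = 139.08°  ·
antipodal pairs: 6

count = 6; pairs: (0,2), (0,3), (1,2), (1,3), (2,4), (2,5)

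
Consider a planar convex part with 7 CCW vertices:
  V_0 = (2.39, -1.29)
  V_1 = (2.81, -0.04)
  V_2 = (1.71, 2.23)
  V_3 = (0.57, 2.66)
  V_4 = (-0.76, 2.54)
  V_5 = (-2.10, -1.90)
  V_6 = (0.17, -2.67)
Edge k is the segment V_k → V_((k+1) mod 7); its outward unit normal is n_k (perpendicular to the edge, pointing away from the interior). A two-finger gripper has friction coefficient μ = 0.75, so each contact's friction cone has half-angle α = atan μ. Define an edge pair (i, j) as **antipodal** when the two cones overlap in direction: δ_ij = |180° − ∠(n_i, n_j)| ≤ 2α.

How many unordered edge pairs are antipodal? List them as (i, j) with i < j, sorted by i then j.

α = atan 0.75 = 36.87°;  2α = 73.74°
n_0 = (+0.9479, -0.3185)
n_1 = (+0.8999, +0.4361)
n_2 = (+0.3529, +0.9357)
n_3 = (-0.0899, +0.9960)
n_4 = (-0.9574, +0.2889)
n_5 = (-0.3212, -0.9470)
n_6 = (+0.5279, -0.8493)
  (0,1): δ = 135.57°  ·
  (0,2): δ = 92.09°  ·
  (0,3): δ = 66.27°  ✓
  (0,4): δ = 1.78°  ✓
  (0,5): δ = 89.84°  ·
  (0,6): δ = 140.44°  ·
  (1,2): δ = 136.52°  ·
  (1,3): δ = 110.70°  ·
  (1,4): δ = 42.65°  ✓
  (1,5): δ = 45.41°  ✓
  (1,6): δ = 96.01°  ·
  (2,3): δ = 154.18°  ·
  (2,4): δ = 86.13°  ·
  (2,5): δ = 1.93°  ✓
  (2,6): δ = 52.53°  ✓
  (3,4): δ = 111.95°  ·
  (3,5): δ = 23.89°  ✓
  (3,6): δ = 26.71°  ✓
  (4,5): δ = 91.94°  ·
  (4,6): δ = 41.34°  ✓
  (5,6): δ = 129.40°  ·
antipodal pairs: 9

count = 9; pairs: (0,3), (0,4), (1,4), (1,5), (2,5), (2,6), (3,5), (3,6), (4,6)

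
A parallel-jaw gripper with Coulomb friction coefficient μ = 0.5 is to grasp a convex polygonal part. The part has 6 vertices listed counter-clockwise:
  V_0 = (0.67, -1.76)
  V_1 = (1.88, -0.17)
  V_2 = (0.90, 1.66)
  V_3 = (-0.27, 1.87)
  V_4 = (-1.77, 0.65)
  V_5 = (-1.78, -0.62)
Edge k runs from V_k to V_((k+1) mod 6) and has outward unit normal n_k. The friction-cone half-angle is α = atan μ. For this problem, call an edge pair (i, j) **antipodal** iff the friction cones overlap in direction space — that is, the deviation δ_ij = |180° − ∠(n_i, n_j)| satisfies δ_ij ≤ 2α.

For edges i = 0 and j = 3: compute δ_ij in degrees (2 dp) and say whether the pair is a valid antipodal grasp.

δ = 13.61°, valid

α = atan 0.5 = 26.57°;  2α = 53.13°
edge 0: e_0 = (+1.21, +1.59);  n_0 = (+0.7958, -0.6056)
edge 3: e_3 = (-1.50, -1.22);  n_3 = (-0.6310, +0.7758)
∠(n_0, n_3) = 166.39°
δ = |180° − 166.39°| = 13.61°
13.61° ≤ 2α = 53.13°  →  valid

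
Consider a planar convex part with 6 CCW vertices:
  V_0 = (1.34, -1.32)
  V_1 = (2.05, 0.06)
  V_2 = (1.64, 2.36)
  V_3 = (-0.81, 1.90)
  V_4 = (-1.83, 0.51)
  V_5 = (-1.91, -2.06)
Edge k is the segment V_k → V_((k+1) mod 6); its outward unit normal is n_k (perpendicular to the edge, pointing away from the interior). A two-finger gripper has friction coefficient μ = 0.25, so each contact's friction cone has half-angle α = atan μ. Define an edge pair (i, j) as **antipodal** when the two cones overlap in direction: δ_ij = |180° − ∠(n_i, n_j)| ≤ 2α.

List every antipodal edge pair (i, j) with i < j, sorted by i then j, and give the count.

α = atan 0.25 = 14.04°;  2α = 28.07°
n_0 = (+0.8892, -0.4575)
n_1 = (+0.9845, +0.1755)
n_2 = (-0.1845, +0.9828)
n_3 = (-0.8062, +0.5916)
n_4 = (-0.9995, +0.0311)
n_5 = (+0.2220, -0.9750)
  (0,1): δ = 142.67°  ·
  (0,2): δ = 52.14°  ·
  (0,3): δ = 9.05°  ✓
  (0,4): δ = 25.44°  ✓
  (0,5): δ = 130.05°  ·
  (1,2): δ = 89.47°  ·
  (1,3): δ = 46.38°  ·
  (1,4): δ = 11.89°  ✓
  (1,5): δ = 92.72°  ·
  (2,3): δ = 136.91°  ·
  (2,4): δ = 102.42°  ·
  (2,5): δ = 2.19°  ✓
  (3,4): δ = 145.51°  ·
  (3,5): δ = 40.90°  ·
  (4,5): δ = 75.39°  ·
antipodal pairs: 4

count = 4; pairs: (0,3), (0,4), (1,4), (2,5)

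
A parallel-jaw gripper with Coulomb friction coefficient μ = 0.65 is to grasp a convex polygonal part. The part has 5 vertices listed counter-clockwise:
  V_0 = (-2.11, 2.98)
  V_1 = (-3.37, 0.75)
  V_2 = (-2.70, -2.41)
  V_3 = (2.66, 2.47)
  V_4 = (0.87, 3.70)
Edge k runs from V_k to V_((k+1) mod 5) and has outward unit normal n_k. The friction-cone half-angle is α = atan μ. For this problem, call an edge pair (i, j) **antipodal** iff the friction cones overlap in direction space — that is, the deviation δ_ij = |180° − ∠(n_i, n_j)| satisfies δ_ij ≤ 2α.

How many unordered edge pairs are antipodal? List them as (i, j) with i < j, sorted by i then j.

count = 4; pairs: (0,2), (1,2), (1,3), (2,4)

α = atan 0.65 = 33.02°;  2α = 66.05°
n_0 = (-0.8706, +0.4919)
n_1 = (-0.9783, -0.2074)
n_2 = (+0.6732, -0.7394)
n_3 = (+0.5663, +0.8242)
n_4 = (-0.2349, +0.9720)
  (0,1): δ = 138.56°  ·
  (0,2): δ = 18.22°  ✓
  (0,3): δ = 84.97°  ·
  (0,4): δ = 133.05°  ·
  (1,2): δ = 59.65°  ✓
  (1,3): δ = 43.53°  ✓
  (1,4): δ = 91.61°  ·
  (2,3): δ = 76.81°  ·
  (2,4): δ = 28.73°  ✓
  (3,4): δ = 131.92°  ·
antipodal pairs: 4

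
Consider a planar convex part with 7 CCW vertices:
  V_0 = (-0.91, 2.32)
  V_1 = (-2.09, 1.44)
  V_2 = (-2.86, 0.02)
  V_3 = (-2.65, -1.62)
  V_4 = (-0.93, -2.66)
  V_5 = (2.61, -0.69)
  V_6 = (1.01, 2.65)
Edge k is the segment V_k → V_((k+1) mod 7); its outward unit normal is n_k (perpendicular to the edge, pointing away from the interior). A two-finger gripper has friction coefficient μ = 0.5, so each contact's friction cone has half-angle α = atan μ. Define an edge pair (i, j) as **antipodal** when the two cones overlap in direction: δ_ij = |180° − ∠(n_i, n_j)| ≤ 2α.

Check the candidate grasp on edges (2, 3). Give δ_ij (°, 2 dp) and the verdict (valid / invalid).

δ = 128.46°, invalid

α = atan 0.5 = 26.57°;  2α = 53.13°
edge 2: e_2 = (+0.21, -1.64);  n_2 = (-0.9919, -0.1270)
edge 3: e_3 = (+1.72, -1.04);  n_3 = (-0.5174, -0.8557)
∠(n_2, n_3) = 51.54°
δ = |180° − 51.54°| = 128.46°
128.46° > 2α = 53.13°  →  invalid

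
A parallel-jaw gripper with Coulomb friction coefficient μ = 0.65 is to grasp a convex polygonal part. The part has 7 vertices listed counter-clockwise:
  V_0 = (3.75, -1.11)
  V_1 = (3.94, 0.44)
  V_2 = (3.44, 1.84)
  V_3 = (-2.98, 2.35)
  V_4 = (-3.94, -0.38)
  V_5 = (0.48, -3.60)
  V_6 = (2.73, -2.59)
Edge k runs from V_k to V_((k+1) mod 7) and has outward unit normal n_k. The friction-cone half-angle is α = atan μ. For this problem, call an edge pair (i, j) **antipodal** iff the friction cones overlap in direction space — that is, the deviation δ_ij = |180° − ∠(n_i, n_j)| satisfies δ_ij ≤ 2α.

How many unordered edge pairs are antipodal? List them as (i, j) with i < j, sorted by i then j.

α = atan 0.65 = 33.02°;  2α = 66.05°
n_0 = (+0.9926, -0.1217)
n_1 = (+0.9417, +0.3363)
n_2 = (+0.0792, +0.9969)
n_3 = (-0.9434, +0.3317)
n_4 = (-0.5888, -0.8083)
n_5 = (+0.4095, -0.9123)
n_6 = (+0.8234, -0.5675)
  (0,1): δ = 153.36°  ·
  (0,2): δ = 87.55°  ·
  (0,3): δ = 12.39°  ✓
  (0,4): δ = 60.91°  ✓
  (0,5): δ = 121.16°  ·
  (0,6): δ = 152.41°  ·
  (1,2): δ = 114.20°  ·
  (1,3): δ = 39.03°  ✓
  (1,4): δ = 34.27°  ✓
  (1,5): δ = 94.52°  ·
  (1,6): δ = 125.77°  ·
  (2,3): δ = 104.83°  ·
  (2,4): δ = 31.53°  ✓
  (2,5): δ = 28.72°  ✓
  (2,6): δ = 59.97°  ✓
  (3,4): δ = 106.70°  ·
  (3,5): δ = 46.45°  ✓
  (3,6): δ = 15.20°  ✓
  (4,5): δ = 119.75°  ·
  (4,6): δ = 88.50°  ·
  (5,6): δ = 148.75°  ·
antipodal pairs: 9

count = 9; pairs: (0,3), (0,4), (1,3), (1,4), (2,4), (2,5), (2,6), (3,5), (3,6)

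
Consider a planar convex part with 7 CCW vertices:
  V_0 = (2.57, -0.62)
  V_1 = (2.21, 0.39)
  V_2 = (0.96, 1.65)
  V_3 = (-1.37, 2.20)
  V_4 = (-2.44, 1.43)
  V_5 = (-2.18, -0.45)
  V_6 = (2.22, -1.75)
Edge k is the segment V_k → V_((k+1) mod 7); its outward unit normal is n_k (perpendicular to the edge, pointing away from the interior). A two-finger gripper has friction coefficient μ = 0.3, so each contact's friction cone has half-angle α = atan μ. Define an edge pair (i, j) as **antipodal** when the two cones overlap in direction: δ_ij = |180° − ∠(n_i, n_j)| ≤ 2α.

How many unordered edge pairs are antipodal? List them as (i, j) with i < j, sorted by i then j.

count = 4; pairs: (0,4), (1,5), (2,5), (4,6)

α = atan 0.3 = 16.70°;  2α = 33.40°
n_0 = (+0.9420, +0.3357)
n_1 = (+0.7099, +0.7043)
n_2 = (+0.2297, +0.9733)
n_3 = (-0.5841, +0.8117)
n_4 = (-0.9906, -0.1370)
n_5 = (-0.2833, -0.9590)
n_6 = (+0.9552, -0.2959)
  (0,1): δ = 154.85°  ·
  (0,2): δ = 122.90°  ·
  (0,3): δ = 73.88°  ·
  (0,4): δ = 11.74°  ✓
  (0,5): δ = 53.92°  ·
  (0,6): δ = 143.17°  ·
  (1,2): δ = 148.05°  ·
  (1,3): δ = 99.03°  ·
  (1,4): δ = 36.90°  ·
  (1,5): δ = 28.77°  ✓
  (1,6): δ = 118.02°  ·
  (2,3): δ = 130.98°  ·
  (2,4): δ = 68.84°  ·
  (2,5): δ = 3.18°  ✓
  (2,6): δ = 86.07°  ·
  (3,4): δ = 117.87°  ·
  (3,5): δ = 52.20°  ·
  (3,6): δ = 37.05°  ·
  (4,5): δ = 114.33°  ·
  (4,6): δ = 25.08°  ✓
  (5,6): δ = 90.75°  ·
antipodal pairs: 4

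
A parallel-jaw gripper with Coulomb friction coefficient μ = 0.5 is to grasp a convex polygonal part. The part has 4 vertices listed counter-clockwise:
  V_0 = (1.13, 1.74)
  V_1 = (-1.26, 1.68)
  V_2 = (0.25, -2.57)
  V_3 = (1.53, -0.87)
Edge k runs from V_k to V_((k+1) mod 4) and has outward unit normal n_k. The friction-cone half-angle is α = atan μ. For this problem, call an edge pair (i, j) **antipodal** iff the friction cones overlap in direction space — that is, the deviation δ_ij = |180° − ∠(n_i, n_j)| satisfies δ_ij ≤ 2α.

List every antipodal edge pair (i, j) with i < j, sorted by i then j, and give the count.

count = 2; pairs: (0,2), (1,3)

α = atan 0.5 = 26.57°;  2α = 53.13°
n_0 = (-0.0251, +0.9997)
n_1 = (-0.9423, -0.3348)
n_2 = (+0.7989, -0.6015)
n_3 = (+0.9885, +0.1515)
  (0,1): δ = 71.88°  ·
  (0,2): δ = 51.58°  ✓
  (0,3): δ = 97.28°  ·
  (1,2): δ = 56.54°  ·
  (1,3): δ = 10.85°  ✓
  (2,3): δ = 134.31°  ·
antipodal pairs: 2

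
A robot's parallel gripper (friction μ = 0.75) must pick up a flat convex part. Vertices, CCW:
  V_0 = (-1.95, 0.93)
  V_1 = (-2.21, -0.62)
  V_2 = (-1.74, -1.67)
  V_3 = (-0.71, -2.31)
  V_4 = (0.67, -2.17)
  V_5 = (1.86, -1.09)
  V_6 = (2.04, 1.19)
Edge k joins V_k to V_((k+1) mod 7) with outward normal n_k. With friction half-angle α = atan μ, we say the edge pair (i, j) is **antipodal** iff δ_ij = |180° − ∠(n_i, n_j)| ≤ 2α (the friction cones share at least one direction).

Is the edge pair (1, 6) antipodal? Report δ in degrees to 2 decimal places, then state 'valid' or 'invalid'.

α = atan 0.75 = 36.87°;  2α = 73.74°
edge 1: e_1 = (+0.47, -1.05);  n_1 = (-0.9127, -0.4086)
edge 6: e_6 = (-3.99, -0.26);  n_6 = (-0.0650, +0.9979)
∠(n_1, n_6) = 110.39°
δ = |180° − 110.39°| = 69.61°
69.61° ≤ 2α = 73.74°  →  valid

δ = 69.61°, valid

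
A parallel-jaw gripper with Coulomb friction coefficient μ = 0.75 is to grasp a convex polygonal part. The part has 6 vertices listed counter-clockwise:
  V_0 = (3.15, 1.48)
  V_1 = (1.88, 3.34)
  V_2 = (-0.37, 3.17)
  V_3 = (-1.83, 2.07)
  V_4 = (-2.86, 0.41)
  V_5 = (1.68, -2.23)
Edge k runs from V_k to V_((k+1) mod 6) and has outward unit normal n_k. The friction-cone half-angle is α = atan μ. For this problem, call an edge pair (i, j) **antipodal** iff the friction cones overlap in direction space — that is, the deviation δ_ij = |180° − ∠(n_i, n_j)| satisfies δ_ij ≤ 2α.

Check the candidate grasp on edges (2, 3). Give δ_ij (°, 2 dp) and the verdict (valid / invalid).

α = atan 0.75 = 36.87°;  2α = 73.74°
edge 2: e_2 = (-1.46, -1.10);  n_2 = (-0.6017, +0.7987)
edge 3: e_3 = (-1.03, -1.66);  n_3 = (-0.8497, +0.5272)
∠(n_2, n_3) = 21.19°
δ = |180° − 21.19°| = 158.81°
158.81° > 2α = 73.74°  →  invalid

δ = 158.81°, invalid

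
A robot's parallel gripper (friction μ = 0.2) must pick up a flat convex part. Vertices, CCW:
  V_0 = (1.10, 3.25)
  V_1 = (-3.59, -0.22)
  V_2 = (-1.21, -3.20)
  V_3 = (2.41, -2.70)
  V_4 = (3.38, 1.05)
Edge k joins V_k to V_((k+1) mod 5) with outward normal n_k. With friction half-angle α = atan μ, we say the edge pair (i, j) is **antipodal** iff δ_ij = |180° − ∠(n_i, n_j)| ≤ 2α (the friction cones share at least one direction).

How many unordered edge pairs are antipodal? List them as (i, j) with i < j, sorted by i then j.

count = 1; pairs: (1,4)

α = atan 0.2 = 11.31°;  2α = 22.62°
n_0 = (-0.5948, +0.8039)
n_1 = (-0.7814, -0.6241)
n_2 = (+0.1368, -0.9906)
n_3 = (+0.9681, -0.2504)
n_4 = (+0.6944, +0.7196)
  (0,1): δ = 87.88°  ·
  (0,2): δ = 28.63°  ·
  (0,3): δ = 39.00°  ·
  (0,4): δ = 99.53°  ·
  (1,2): δ = 120.75°  ·
  (1,3): δ = 53.12°  ·
  (1,4): δ = 7.41°  ✓
  (2,3): δ = 112.37°  ·
  (2,4): δ = 51.84°  ·
  (3,4): δ = 119.47°  ·
antipodal pairs: 1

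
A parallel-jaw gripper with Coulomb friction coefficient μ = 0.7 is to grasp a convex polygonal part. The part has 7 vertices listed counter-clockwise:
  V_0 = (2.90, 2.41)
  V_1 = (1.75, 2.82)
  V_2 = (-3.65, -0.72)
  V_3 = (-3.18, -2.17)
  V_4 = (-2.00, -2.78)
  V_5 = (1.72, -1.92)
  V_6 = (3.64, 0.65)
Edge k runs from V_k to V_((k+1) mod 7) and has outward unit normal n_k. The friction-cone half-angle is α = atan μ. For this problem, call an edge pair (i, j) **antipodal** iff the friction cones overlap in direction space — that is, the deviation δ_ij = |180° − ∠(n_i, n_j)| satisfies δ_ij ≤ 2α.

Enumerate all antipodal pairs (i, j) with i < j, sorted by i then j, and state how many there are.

α = atan 0.7 = 34.99°;  2α = 69.98°
n_0 = (+0.3358, +0.9419)
n_1 = (-0.5483, +0.8363)
n_2 = (-0.9513, -0.3083)
n_3 = (-0.4592, -0.8883)
n_4 = (+0.2252, -0.9743)
n_5 = (+0.8011, -0.5985)
n_6 = (+0.9218, +0.3876)
  (0,1): δ = 127.13°  ·
  (0,2): δ = 52.42°  ✓
  (0,3): δ = 7.71°  ✓
  (0,4): δ = 32.64°  ✓
  (0,5): δ = 72.86°  ·
  (0,6): δ = 132.43°  ·
  (1,2): δ = 105.29°  ·
  (1,3): δ = 60.58°  ✓
  (1,4): δ = 20.23°  ✓
  (1,5): δ = 19.99°  ✓
  (1,6): δ = 79.56°  ·
  (2,3): δ = 135.30°  ·
  (2,4): δ = 94.94°  ·
  (2,5): δ = 54.72°  ✓
  (2,6): δ = 4.85°  ✓
  (3,4): δ = 139.65°  ·
  (3,5): δ = 99.43°  ·
  (3,6): δ = 39.86°  ✓
  (4,5): δ = 139.78°  ·
  (4,6): δ = 80.21°  ·
  (5,6): δ = 120.43°  ·
antipodal pairs: 9

count = 9; pairs: (0,2), (0,3), (0,4), (1,3), (1,4), (1,5), (2,5), (2,6), (3,6)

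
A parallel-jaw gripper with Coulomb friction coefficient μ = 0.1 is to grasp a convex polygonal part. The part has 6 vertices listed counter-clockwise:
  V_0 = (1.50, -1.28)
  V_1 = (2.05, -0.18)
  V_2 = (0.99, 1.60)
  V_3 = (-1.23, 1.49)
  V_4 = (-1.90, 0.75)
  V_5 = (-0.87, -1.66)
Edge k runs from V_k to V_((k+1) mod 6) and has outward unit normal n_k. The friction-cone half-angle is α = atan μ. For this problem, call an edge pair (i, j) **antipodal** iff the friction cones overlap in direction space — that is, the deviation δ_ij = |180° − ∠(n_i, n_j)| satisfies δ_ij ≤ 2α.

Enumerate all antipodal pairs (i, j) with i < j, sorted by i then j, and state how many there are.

count = 2; pairs: (1,4), (2,5)

α = atan 0.1 = 5.71°;  2α = 11.42°
n_0 = (+0.8944, -0.4472)
n_1 = (+0.8592, +0.5117)
n_2 = (-0.0495, +0.9988)
n_3 = (-0.7413, +0.6712)
n_4 = (-0.9195, -0.3930)
n_5 = (+0.1583, -0.9874)
  (0,1): δ = 122.66°  ·
  (0,2): δ = 60.60°  ·
  (0,3): δ = 15.59°  ·
  (0,4): δ = 49.71°  ·
  (0,5): δ = 125.67°  ·
  (1,2): δ = 117.94°  ·
  (1,3): δ = 72.93°  ·
  (1,4): δ = 7.63°  ✓
  (1,5): δ = 68.34°  ·
  (2,3): δ = 134.99°  ·
  (2,4): δ = 69.70°  ·
  (2,5): δ = 6.27°  ✓
  (3,4): δ = 114.70°  ·
  (3,5): δ = 38.73°  ·
  (4,5): δ = 104.03°  ·
antipodal pairs: 2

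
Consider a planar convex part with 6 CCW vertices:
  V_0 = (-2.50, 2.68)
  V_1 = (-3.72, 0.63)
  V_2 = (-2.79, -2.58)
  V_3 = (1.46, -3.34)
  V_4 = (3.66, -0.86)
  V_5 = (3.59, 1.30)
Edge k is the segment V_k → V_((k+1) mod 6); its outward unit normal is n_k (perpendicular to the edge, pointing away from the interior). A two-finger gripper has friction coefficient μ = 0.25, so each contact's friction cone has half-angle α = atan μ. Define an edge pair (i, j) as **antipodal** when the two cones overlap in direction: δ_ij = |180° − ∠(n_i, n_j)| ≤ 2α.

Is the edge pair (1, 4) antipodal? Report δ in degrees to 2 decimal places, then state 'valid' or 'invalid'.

δ = 14.30°, valid

α = atan 0.25 = 14.04°;  2α = 28.07°
edge 1: e_1 = (+0.93, -3.21);  n_1 = (-0.9605, -0.2783)
edge 4: e_4 = (-0.07, +2.16);  n_4 = (+0.9995, +0.0324)
∠(n_1, n_4) = 165.70°
δ = |180° − 165.70°| = 14.30°
14.30° ≤ 2α = 28.07°  →  valid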